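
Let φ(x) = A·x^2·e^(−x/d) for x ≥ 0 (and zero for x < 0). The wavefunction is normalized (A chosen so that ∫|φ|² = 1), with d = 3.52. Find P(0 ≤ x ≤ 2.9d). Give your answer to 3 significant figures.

|φ|² is the probability density, so P = ∫_{0}^{2.9d} |φ|² dx.
The normalization integral ∫|φ|²dx over the whole domain equals 3·d^5/4·A², and A² cancels in the ratio.
In terms of u = x/d (A² and the length scale cancel between numerator and denominator), P = [∫_{0}^{2.9} u^4·e^(-2·u) du] / [∫_{0}^{∞} u^4·e^(-2·u) du].
With ∫ u^4·e^(-2·u) du = -(u^4/2 + u^3 + 3·u^2/2 + 3·u/2 + 3/4)·e^(-2·u) + C, the region integral is ≈ 0.51546 and the full one is 3/4.
The result is P = 0.6873.

P ≈ 0.687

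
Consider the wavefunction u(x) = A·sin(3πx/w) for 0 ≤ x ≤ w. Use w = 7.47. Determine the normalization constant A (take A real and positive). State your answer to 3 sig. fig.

Require ∫ |u|² dx = 1 over the whole domain.
Using sin²θ = (1 − cos 2θ)/2, with u = A·sin(3πx/w), the integral evaluates to A²·[w/2].
So A² = (w/2)^(−1).
Plugging in w = 7.47 yields A = 0.5174.

A ≈ 0.517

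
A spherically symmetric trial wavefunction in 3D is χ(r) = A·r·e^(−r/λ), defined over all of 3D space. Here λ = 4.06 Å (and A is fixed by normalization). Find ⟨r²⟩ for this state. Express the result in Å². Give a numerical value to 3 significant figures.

⟨r^2⟩ ≈ 124 Å^2

The expectation value is the |χ|²-weighted average of r^2: ∫ r^2|χ|² 4πr² dr.
Evaluating both integrals, ⟨r²⟩ = 15·λ^2/2.
With λ = 4.06, ⟨r^2⟩ = 123.6.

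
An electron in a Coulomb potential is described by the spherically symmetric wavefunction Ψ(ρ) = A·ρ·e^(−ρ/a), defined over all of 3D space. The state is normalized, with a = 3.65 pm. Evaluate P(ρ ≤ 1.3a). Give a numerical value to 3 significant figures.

Integrate the radial probability density 4πρ²|Ψ|² over ρ ≤ 1.3a.
The full normalization integral is A²·[3·π·a^5] = 1, fixing A².
Substituting u = ρ/a, A², 4π and the length scale all cancel in the ratio: P = ∫_{0}^{1.3} u^4·e^(-2·u) du / ∫_{0}^{∞} u^4·e^(-2·u) du.
Using ∫ u^4·e^(-2·u) du = -(u^4/2 + u^3 + 3·u^2/2 + 3·u/2 + 3/4)·e^(-2·u), the numerator is ≈ 0.091932 and the denominator is 3/4.
The region integral divided by the full integral gives P = 0.1226.

P ≈ 0.123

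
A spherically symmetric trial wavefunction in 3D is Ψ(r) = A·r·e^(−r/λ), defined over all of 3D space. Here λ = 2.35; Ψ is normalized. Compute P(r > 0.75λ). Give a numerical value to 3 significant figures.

P ≈ 0.981

P = ∫ |Ψ|² 4πr² dr over r > 0.75λ.
The full normalization integral is A²·[3·π·λ^5] = 1, fixing A².
In terms of u = r/λ (A², 4π and the length scale all cancel between numerator and denominator), P = [∫_{0.75}^{∞} u^4·e^(-2·u) du] / [∫_{0}^{∞} u^4·e^(-2·u) du].
Using ∫ u^4·e^(-2·u) du = -(u^4/2 + u^3 + 3·u^2/2 + 3·u/2 + 3/4)·e^(-2·u), the numerator is 1689·e^(-3/2)/512 and the denominator is 3/4.
The region integral divided by the full integral gives P = 0.9814.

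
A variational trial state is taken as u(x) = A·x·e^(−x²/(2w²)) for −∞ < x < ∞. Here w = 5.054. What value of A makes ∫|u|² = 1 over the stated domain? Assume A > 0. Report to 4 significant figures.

Normalization requires ∫|u|² dx = 1, integrated from −∞ to ∞.
Carrying out the integral gives A² · √(π)·w^3/2.
Hence A² = 1/[√(π)·w^3/2].
Plugging in w = 5.054 yields A = 0.093492.

A ≈ 0.09349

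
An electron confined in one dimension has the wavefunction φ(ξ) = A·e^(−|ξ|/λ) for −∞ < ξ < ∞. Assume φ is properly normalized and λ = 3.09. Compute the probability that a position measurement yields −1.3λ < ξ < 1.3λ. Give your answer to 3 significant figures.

P = ∫_{−1.3λ}^{1.3λ} |φ(ξ)|² dξ.
Since A² = 1/(λ), this is the region integral divided by the full normalization integral.
By symmetry take twice the ξ ≥ 0 contribution in numerator and denominator; the 2's cancel. Let u = ξ/λ; then A² and the length scale cancel, so P = ∫_{0}^{1.3} e^(-2·u) du ÷ ∫_{0}^{∞} e^(-2·u) du.
With ∫ e^(-2·u) du = -e^(-2·u)/2 + C, the region integral is 1/2 - e^(-13/5)/2 and the full one is 1/2.
The result is P = 0.9257.

P ≈ 0.926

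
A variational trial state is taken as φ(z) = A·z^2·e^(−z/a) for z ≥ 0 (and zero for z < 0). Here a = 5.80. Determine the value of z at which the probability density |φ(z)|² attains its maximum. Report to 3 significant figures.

Differentiate |φ(z)|² with respect to z and set to zero.
This gives z = 2·a.
With a = 5.80, the most probable position is 11.60.

z ≈ 11.6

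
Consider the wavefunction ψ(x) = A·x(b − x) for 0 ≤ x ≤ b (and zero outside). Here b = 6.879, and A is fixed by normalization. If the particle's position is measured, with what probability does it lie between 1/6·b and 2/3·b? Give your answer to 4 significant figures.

P ≈ 0.7546

P = ∫_{1/6·b}^{2/3·b} |ψ(x)|² dx.
The normalization integral ∫|ψ|²dx over the whole domain equals b^5/30·A², and A² cancels in the ratio.
Substituting u = x/b, A² and the length scale cancel in the ratio: P = ∫_{1/6}^{2/3} u^2·(1 - u)^2 du / ∫_{0}^{1} u^2·(1 - u)^2 du.
With ∫ u^2·(1 - u)^2 du = u^3·(6·u^2 - 15·u + 10)/30 + C, the region integral is 163/6480 and the full one is 1/30.
Evaluating gives P = 163/216.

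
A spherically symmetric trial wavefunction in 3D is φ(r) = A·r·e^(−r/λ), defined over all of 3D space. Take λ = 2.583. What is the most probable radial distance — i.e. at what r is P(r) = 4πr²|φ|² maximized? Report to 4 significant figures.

r ≈ 5.166

Differentiate P(r) = 4πr²|φ|² with respect to r and set to zero.
Solving yields r = 2·λ.
With λ = 2.583, the most probable radial distance is 5.1660.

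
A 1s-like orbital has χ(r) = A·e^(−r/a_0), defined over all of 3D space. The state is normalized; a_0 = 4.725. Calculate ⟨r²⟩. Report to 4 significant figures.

The expectation value is the |χ|²-weighted average of r^2: ∫ r^2|χ|² 4πr² dr.
The ratio of the moment integral to the normalization integral gives ⟨r²⟩ = 3·a_0^2.
With a_0 = 4.725, ⟨r^2⟩ = 66.977.

⟨r^2⟩ ≈ 66.98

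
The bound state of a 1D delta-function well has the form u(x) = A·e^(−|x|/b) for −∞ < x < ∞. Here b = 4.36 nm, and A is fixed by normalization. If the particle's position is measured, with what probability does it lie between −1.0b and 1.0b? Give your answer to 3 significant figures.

|u|² is the probability density, so P = ∫_{−1.0b}^{1.0b} |u|² dx.
Since A² = 1/(b), this is the region integral divided by the full normalization integral.
By symmetry take twice the x ≥ 0 contribution in numerator and denominator; the 2's cancel. Substituting t = x/b, A² and the length scale cancel in the ratio: P = ∫_{0}^{1.0} e^(-2·t) dt / ∫_{0}^{∞} e^(-2·t) dt.
An antiderivative of e^(-2·t) is -e^(-2·t)/2; evaluating from 0 to 1.0 gives 1/2 - e^(-2)/2, while the full integral is 1/2.
The result is P = 0.8647.

P ≈ 0.865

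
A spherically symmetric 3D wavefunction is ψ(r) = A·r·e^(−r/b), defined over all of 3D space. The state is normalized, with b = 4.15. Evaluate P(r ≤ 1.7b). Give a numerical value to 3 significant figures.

Integrate the radial probability density 4πr²|ψ|² over r ≤ 1.7b.
Normalization gives A² = 1/(3·π·b^5).
In terms of u = r/b (A², 4π and the length scale all cancel between numerator and denominator), P = [∫_{0}^{1.7} u^4·e^(-2·u) du] / [∫_{0}^{∞} u^4·e^(-2·u) du].
Using ∫ u^4·e^(-2·u) du = -(u^4/2 + u^3 + 3·u^2/2 + 3·u/2 + 3/4)·e^(-2·u), the numerator is ≈ 0.19186 and the denominator is 3/4.
This evaluates to P = 0.2558.

P ≈ 0.256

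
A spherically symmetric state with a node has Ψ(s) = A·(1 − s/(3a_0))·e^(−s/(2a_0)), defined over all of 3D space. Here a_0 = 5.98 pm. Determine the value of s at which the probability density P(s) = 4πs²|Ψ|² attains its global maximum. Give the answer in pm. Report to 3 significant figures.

Set d/ds [P(s) = 4πs²|Ψ|²] = 0 and solve for s > 0.
This gives s = a_0.
With a_0 = 5.98, the most probable radial distance is 5.980 pm.

s ≈ 5.98 pm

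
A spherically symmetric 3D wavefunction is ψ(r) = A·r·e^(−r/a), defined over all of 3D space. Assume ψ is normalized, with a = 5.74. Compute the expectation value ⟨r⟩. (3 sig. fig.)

⟨r⟩ = ∫ r |ψ|² 4πr² dr over the full domain.
Recall ∫₀^∞ r^m e^(−r/β) dr = m!·β^(m+1), evaluating both integrals, ⟨r⟩ = 5·a/2.
With a = 5.74, ⟨r⟩ = 14.35.

⟨r⟩ ≈ 14.4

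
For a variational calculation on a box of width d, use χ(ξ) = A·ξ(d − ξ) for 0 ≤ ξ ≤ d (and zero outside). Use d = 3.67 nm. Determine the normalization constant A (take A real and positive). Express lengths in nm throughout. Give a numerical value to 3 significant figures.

The normalization condition is ∫|χ|² dξ = 1 from 0 to d.
Carrying out the integral gives A² · d^5/30.
With d = 3.67: A² = 0.04506 and A = 0.2123.

A ≈ 0.212 nm^(-5/2)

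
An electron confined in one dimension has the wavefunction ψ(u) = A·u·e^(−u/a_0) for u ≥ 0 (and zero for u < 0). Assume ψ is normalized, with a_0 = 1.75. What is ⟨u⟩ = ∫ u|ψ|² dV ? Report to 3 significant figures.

By definition ⟨u⟩ = ∫ u |ψ(u)|² du.
Evaluating both integrals, ⟨u⟩ = 3·a_0/2.
Putting a_0 = 1.75 gives 2.625.

⟨u⟩ ≈ 2.63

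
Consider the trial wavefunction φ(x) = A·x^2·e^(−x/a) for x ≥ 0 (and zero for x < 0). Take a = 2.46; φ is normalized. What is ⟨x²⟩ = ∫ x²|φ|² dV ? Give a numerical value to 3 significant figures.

⟨x^2⟩ ≈ 45.4

By definition ⟨x²⟩ = ∫ x^2 |φ(x)|² dx.
Recall ∫₀^∞ x^m e^(−x/β) dx = m!·β^(m+1), the ratio of the moment integral to the normalization integral gives ⟨x²⟩ = 15·a^2/2.
With a = 2.46, ⟨x^2⟩ = 45.39.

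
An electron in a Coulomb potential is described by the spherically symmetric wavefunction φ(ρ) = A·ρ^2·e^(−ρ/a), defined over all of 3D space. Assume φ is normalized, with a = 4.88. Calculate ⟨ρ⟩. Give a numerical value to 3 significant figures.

⟨ρ⟩ = ∫ ρ |φ|² 4πρ² dρ over the full domain.
Using ∫₀^∞ ρⁿ e^(−αρ) dρ = n!/αⁿ⁺¹, the ratio of the moment integral to the normalization integral gives ⟨ρ⟩ = 7·a/2.
With a = 4.88, ⟨ρ⟩ = 17.08.

⟨ρ⟩ ≈ 17.1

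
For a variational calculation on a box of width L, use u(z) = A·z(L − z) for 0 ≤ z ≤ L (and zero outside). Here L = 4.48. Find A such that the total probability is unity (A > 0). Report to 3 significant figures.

A ≈ 0.129

Require ∫ |u|² dz = 1 over the whole domain.
Expanding the polynomial and integrating term by term, carrying out the integral gives A² · L^5/30.
With L = 4.48: A² = 0.01662 and A = 0.1289.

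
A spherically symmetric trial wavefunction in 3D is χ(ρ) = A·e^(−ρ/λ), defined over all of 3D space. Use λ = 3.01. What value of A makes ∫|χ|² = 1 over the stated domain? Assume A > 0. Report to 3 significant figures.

A ≈ 0.108

Require ∫ |χ|² 4πρ² dρ = 1 over the whole domain.
In 3D with spherical symmetry the volume element is 4πρ² dρ.
With χ = A·e^(−ρ/λ), the integral evaluates to A²·[π·λ^3].
Setting this equal to 1 gives A² = 1/(π·λ^3).
Plugging in λ = 3.01 yields A = 0.1080.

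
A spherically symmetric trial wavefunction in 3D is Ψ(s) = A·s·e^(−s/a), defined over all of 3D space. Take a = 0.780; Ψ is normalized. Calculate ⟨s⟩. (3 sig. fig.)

The expectation value is the |Ψ|²-weighted average of s: ∫ s|Ψ|² 4πs² ds.
Since the A² factors cancel between numerator and denominator, ⟨s⟩ = 5·a/2.
With a = 0.780, ⟨s⟩ = 1.950.

⟨s⟩ ≈ 1.95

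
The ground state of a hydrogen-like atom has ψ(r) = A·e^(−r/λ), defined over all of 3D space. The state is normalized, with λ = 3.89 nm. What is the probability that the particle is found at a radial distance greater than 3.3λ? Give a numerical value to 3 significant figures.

With dV = 4πr²dr, the probability is ∫|ψ|² dV over r > 3.3λ.
A² is fixed by ∫₀^∞ 4πr²|ψ|² dr = 1, i.e. A² = (π·λ^3)^(−1).
Let u = r/λ; then A², 4π and the length scale all cancel, so P = ∫_{3.3}^{∞} u^2·e^(-2·u) du ÷ ∫_{0}^{∞} u^2·e^(-2·u) du.
With ∫ u^2·e^(-2·u) du = -(2·u^2 + 2·u + 1)·e^(-2·u)/4 + C, the region integral is 1469·e^(-33/5)/200 and the full one is 1/4.
The region integral divided by the full integral gives P = 0.03997.

P ≈ 0.0400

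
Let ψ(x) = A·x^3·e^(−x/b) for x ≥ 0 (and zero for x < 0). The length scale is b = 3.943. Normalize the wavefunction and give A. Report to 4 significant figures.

A ≈ 0.003464

The normalization condition is ∫|ψ|² dx = 1 from 0 to ∞.
With ∫₀^∞ x^6 e^(−αx) dx = 6!/α^7, ∫|ψ|² dx = A²·(45·b^7/8).
With b = 3.943: A² = 0.000011997 and A = 0.0034637.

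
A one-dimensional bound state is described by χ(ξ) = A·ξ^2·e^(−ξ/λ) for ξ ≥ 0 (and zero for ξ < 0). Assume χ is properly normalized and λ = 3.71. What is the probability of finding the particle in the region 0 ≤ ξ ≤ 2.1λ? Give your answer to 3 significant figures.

P ≈ 0.410

The probability is P = ∫ |χ|² dξ over [0, 2.1λ].
The normalization integral ∫|χ|²dξ over the whole domain equals 3·λ^5/4·A², and A² cancels in the ratio.
Let u = ξ/λ; then A² and the length scale cancel, so P = ∫_{0}^{2.1} u^4·e^(-2·u) du ÷ ∫_{0}^{∞} u^4·e^(-2·u) du.
Using ∫ u^4·e^(-2·u) du = -(u^4/2 + u^3 + 3·u^2/2 + 3·u/2 + 3/4)·e^(-2·u), the numerator is ≈ 0.30763 and the denominator is 3/4.
The result is P = 0.4102.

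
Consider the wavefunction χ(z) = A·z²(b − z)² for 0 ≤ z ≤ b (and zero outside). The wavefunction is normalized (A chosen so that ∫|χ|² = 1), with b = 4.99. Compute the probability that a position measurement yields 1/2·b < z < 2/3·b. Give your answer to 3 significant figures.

The probability is P = ∫ |χ|² dz over [1/2·b, 2/3·b].
With A² fixed by ∫|χ|² = 1, i.e. A² = (b^9/630)^(−1), substitute and integrate.
In terms of u = z/b (A² and the length scale cancel between numerator and denominator), P = [∫_{1/2}^{2/3} u^4·(1 - u)^4 du] / [∫_{0}^{1} u^4·(1 - u)^4 du].
Using ∫ u^4·(1 - u)^4 du = u^5·(70·u^4 - 315·u^3 + 540·u^2 - 420·u + 126)/630, the numerator is ≈ 0.00056374 and the denominator is 1/630.
Evaluating gives P = 0.3552.

P ≈ 0.355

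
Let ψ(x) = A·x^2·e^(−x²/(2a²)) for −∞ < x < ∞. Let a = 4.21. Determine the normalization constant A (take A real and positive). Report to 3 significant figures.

A ≈ 0.0238

Require ∫ |ψ|² dx = 1 over the whole domain.
Using the Gaussian integral ∫_{−∞}^{∞} e^(−αx²) dx = √(π/α), the integral (without the A² prefactor) comes out to 3·√(π)·a^5/4.
So A² = (3·√(π)·a^5/4)^(−1).
With a = 4.21: A² = 0.0005688 and A = 0.02385.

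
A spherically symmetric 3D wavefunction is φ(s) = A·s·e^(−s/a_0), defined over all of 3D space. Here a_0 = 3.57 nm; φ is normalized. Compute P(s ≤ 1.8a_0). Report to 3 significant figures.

P ≈ 0.294

With dV = 4πs²ds, the probability is ∫|φ|² dV over s ≤ 1.8a_0.
A² is fixed by ∫₀^∞ 4πs²|φ|² ds = 1, i.e. A² = (3·π·a_0^5)^(−1).
In terms of u = s/a_0 (A², 4π and the length scale all cancel between numerator and denominator), P = [∫_{0}^{1.8} u^4·e^(-2·u) du] / [∫_{0}^{∞} u^4·e^(-2·u) du].
Using ∫ u^4·e^(-2·u) du = -(u^4/2 + u^3 + 3·u^2/2 + 3·u/2 + 3/4)·e^(-2·u), the numerator is ≈ 0.22017 and the denominator is 3/4.
This evaluates to P = 0.2936.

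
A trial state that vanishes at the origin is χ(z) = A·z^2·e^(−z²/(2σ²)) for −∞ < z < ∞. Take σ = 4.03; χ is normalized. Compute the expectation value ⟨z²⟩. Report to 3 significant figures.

⟨z²⟩ = ∫ z^2 |χ|² dz over the full domain.
Using the Gaussian integral ∫_{−∞}^{∞} e^(−αz²) dz = √(π/α), the ratio of the moment integral to the normalization integral gives ⟨z²⟩ = 5·σ^2/2.
Putting σ = 4.03 gives 40.60.

⟨z^2⟩ ≈ 40.6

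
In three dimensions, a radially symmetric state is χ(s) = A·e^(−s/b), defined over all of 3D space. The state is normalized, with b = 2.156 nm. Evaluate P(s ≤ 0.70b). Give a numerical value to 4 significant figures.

P ≈ 0.1665

With dV = 4πs²ds, the probability is ∫|χ|² dV over s ≤ 0.70b.
Normalization gives A² = 1/(π·b^3).
Substituting u = s/b, A², 4π and the length scale all cancel in the ratio: P = ∫_{0}^{0.70} u^2·e^(-2·u) du / ∫_{0}^{∞} u^2·e^(-2·u) du.
Using ∫ u^2·e^(-2·u) du = -(2·u^2 + 2·u + 1)·e^(-2·u)/4, the numerator is 1/4 - 169·e^(-7/5)/200 and the denominator is 1/4.
The region integral divided by the full integral gives P = 0.16650.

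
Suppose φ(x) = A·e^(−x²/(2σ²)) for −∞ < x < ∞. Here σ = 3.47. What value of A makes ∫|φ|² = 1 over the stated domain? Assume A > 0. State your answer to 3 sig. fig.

The normalization condition is ∫|φ|² dx = 1 from −∞ to ∞.
With ∫_{−∞}^{∞} x^(2m) e^(−αx²) dx = (2m−1)!!·√π / (2^m α^(m+1/2)), ∫|φ|² dx = A²·(√(π)·σ).
So A² = (√(π)·σ)^(−1).
Substituting σ = 3.47 gives A² = 0.1626, so A = 0.4032.

A ≈ 0.403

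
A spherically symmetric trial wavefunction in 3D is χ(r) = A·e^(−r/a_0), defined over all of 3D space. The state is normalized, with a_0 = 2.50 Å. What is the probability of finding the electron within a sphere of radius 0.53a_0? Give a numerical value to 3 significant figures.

P = ∫ |χ|² 4πr² dr over r ≤ 0.53a_0.
The full normalization integral is A²·[π·a_0^3] = 1, fixing A².
Let u = r/a_0; then A², 4π and the length scale all cancel, so P = ∫_{0}^{0.53} u^2·e^(-2·u) du ÷ ∫_{0}^{∞} u^2·e^(-2·u) du.
Using ∫ u^2·e^(-2·u) du = -(2·u^2 + 2·u + 1)·e^(-2·u)/4, the numerator is ≈ 0.022916 and the denominator is 1/4.
Taking the ratio yields P = 0.09166.

P ≈ 0.0917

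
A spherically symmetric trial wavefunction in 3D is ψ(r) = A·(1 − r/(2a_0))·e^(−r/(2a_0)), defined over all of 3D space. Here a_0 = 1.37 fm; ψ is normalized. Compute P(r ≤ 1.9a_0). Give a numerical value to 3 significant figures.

P ≈ 0.0526

With dV = 4πr²dr, the probability is ∫|ψ|² dV over r ≤ 1.9a_0.
A² is fixed by ∫₀^∞ 4πr²|ψ|² dr = 1, i.e. A² = (8·π·a_0^3)^(−1).
In terms of u = r/a_0 (A², 4π and the length scale all cancel between numerator and denominator), P = [∫_{0}^{1.9} u^2·(1 - u/2)^2·e^(-u) du] / [∫_{0}^{∞} u^2·(1 - u/2)^2·e^(-u) du].
With ∫ u^2·(1 - u/2)^2·e^(-u) du = -(u^4/4 + u^2 + 2·u + 2)·e^(-u) + C, the region integral is ≈ 0.10526 and the full one is 2.
This evaluates to P = 0.05263.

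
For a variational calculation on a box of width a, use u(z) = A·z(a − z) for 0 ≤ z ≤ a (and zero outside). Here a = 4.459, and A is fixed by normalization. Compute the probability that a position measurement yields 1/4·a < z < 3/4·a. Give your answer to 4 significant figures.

P ≈ 0.7930

The probability is P = ∫ |u|² dz over [1/4·a, 3/4·a].
With A² fixed by ∫|u|² = 1, i.e. A² = (a^5/30)^(−1), substitute and integrate.
In terms of t = z/a (A² and the length scale cancel between numerator and denominator), P = [∫_{1/4}^{3/4} t^2·(1 - t)^2 dt] / [∫_{0}^{1} t^2·(1 - t)^2 dt].
Using ∫ t^2·(1 - t)^2 dt = t^3·(6·t^2 - 15·t + 10)/30, the numerator is 203/7680 and the denominator is 1/30.
Taking the ratio, P = 203/256.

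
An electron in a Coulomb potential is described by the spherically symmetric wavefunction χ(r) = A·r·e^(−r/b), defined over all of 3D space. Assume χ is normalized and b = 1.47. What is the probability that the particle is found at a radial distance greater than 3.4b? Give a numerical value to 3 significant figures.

P = ∫ |χ|² 4πr² dr over r > 3.4b.
Normalization gives A² = 1/(3·π·b^5).
Let u = r/b; then A², 4π and the length scale all cancel, so P = ∫_{3.4}^{∞} u^4·e^(-2·u) du ÷ ∫_{0}^{∞} u^4·e^(-2·u) du.
With ∫ u^4·e^(-2·u) du = -(u^4/2 + u^3 + 3·u^2/2 + 3·u/2 + 3/4)·e^(-2·u) + C, the region integral is ≈ 0.14402 and the full one is 3/4.
The region integral divided by the full integral gives P = 0.1920.

P ≈ 0.192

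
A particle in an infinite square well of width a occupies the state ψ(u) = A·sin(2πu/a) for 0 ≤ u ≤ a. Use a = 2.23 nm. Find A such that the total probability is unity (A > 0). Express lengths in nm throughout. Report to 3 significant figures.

A ≈ 0.947 nm^(-1/2)

Require ∫ |ψ|² du = 1 over the whole domain.
With ∫₀^a sin²(nπu/a) du = a/2, the integral (without the A² prefactor) comes out to a/2.
Setting this equal to 1 gives A² = 1/(a/2).
With a = 2.23: A² = 0.8969 and A = 0.9470.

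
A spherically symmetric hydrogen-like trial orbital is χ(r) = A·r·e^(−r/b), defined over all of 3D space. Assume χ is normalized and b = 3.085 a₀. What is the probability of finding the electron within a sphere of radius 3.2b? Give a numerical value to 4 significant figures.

P = ∫ |χ|² 4πr² dr over r ≤ 3.2b.
A² is fixed by ∫₀^∞ 4πr²|χ|² dr = 1, i.e. A² = (3·π·b^5)^(−1).
Let u = r/b; then A², 4π and the length scale all cancel, so P = ∫_{0}^{3.2} u^4·e^(-2·u) du ÷ ∫_{0}^{∞} u^4·e^(-2·u) du.
Using ∫ u^4·e^(-2·u) du = -(u^4/2 + u^3 + 3·u^2/2 + 3·u/2 + 3/4)·e^(-2·u), the numerator is ≈ 0.573697 and the denominator is 3/4.
This evaluates to P = 0.76493.

P ≈ 0.7649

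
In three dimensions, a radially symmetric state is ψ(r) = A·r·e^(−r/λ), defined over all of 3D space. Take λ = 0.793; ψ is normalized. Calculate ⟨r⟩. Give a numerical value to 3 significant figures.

⟨r⟩ ≈ 1.98

The expectation value is the |ψ|²-weighted average of r: ∫ r|ψ|² 4πr² dr.
The ratio of the moment integral to the normalization integral gives ⟨r⟩ = 5·λ/2.
Putting λ = 0.793 gives 1.983.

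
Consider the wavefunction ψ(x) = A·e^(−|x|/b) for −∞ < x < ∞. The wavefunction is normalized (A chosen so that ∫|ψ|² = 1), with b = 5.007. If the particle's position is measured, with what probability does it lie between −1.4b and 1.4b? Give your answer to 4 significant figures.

P ≈ 0.9392

|ψ|² is the probability density, so P = ∫_{−1.4b}^{1.4b} |ψ|² dx.
Since A² = 1/(b), this is the region integral divided by the full normalization integral.
By symmetry take twice the x ≥ 0 contribution in numerator and denominator; the 2's cancel. In terms of u = x/b (A² and the length scale cancel between numerator and denominator), P = [∫_{0}^{1.4} e^(-2·u) du] / [∫_{0}^{∞} e^(-2·u) du].
With ∫ e^(-2·u) du = -e^(-2·u)/2 + C, the region integral is 1/2 - e^(-14/5)/2 and the full one is 1/2.
The result is P = 0.93919.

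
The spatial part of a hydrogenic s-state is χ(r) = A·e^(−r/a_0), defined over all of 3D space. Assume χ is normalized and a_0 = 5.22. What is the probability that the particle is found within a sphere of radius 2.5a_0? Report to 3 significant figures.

P ≈ 0.875

With dV = 4πr²dr, the probability is ∫|χ|² dV over r ≤ 2.5a_0.
A² is fixed by ∫₀^∞ 4πr²|χ|² dr = 1, i.e. A² = (π·a_0^3)^(−1).
Let u = r/a_0; then A², 4π and the length scale all cancel, so P = ∫_{0}^{2.5} u^2·e^(-2·u) du ÷ ∫_{0}^{∞} u^2·e^(-2·u) du.
Using ∫ u^2·e^(-2·u) du = -(2·u^2 + 2·u + 1)·e^(-2·u)/4, the numerator is 1/4 - 37·e^(-5)/8 and the denominator is 1/4.
The region integral divided by the full integral gives P = 0.8753.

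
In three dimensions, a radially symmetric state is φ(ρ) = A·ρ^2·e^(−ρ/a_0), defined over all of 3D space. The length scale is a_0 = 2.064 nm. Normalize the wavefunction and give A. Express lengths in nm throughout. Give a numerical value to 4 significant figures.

A ≈ 0.009416 nm^(-7/2)

The normalization condition is ∫|φ|² 4πρ² dρ = 1 from 0 to ∞.
(Spherical symmetry: dV = 4πρ² dρ.)
Using ∫₀^∞ ρⁿ e^(−αρ) dρ = n!/αⁿ⁺¹, with φ = A·ρ^2·e^(−ρ/a_0), the integral evaluates to A²·[45·π·a_0^7/2].
Hence A² = 1/[45·π·a_0^7/2].
Plugging in a_0 = 2.064 yields A = 0.0094156.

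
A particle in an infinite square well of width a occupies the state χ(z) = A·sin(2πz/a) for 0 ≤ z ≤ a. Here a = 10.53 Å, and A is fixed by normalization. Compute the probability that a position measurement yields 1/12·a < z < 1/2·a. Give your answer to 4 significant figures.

|χ|² is the probability density, so P = ∫_{1/12·a}^{1/2·a} |χ|² dz.
Since A² = 1/(a/2), this is the region integral divided by the full normalization integral.
Let u = z/a; then A² and the length scale cancel, so P = ∫_{1/12}^{1/2} sin(2·π·u)^2 du ÷ ∫_{0}^{1} sin(2·π·u)^2 du.
An antiderivative of sin(2·π·u)^2 is u/2 - sin(4·π·u)/(8·π); evaluating from 1/12 to 1/2 gives √(3)/(16·π) + 5/24, while the full integral is 1/2.
The result is P = √(3)/(8·π) + 5/12.

P ≈ 0.4856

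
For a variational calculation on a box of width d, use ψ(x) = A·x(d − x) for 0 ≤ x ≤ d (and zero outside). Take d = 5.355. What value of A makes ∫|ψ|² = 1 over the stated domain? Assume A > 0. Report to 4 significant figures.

The normalization condition is ∫|ψ|² dx = 1 from 0 to d.
Expanding the polynomial and integrating term by term, carrying out the integral gives A² · d^5/30.
Setting this equal to 1 gives A² = 1/(d^5/30).
Plugging in d = 5.355 yields A = 0.082540.

A ≈ 0.08254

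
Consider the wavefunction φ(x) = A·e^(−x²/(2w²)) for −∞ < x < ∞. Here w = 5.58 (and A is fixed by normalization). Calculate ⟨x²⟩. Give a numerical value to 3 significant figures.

The expectation value is the |φ|²-weighted average of x^2: ∫ x^2|φ|² dx.
With ∫_{−∞}^{∞} x^(2m) e^(−αx²) dx = (2m−1)!!·√π / (2^m α^(m+1/2)), evaluating both integrals, ⟨x²⟩ = w^2/2.
Putting w = 5.58 gives 15.57.

⟨x^2⟩ ≈ 15.6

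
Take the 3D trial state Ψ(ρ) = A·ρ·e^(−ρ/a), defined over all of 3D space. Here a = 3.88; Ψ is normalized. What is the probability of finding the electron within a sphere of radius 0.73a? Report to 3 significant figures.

With dV = 4πρ²dρ, the probability is ∫|Ψ|² dV over ρ ≤ 0.73a.
Normalization gives A² = 1/(3·π·a^5).
Let u = ρ/a; then A², 4π and the length scale all cancel, so P = ∫_{0}^{0.73} u^4·e^(-2·u) du ÷ ∫_{0}^{∞} u^4·e^(-2·u) du.
Using ∫ u^4·e^(-2·u) du = -(u^4/2 + u^3 + 3·u^2/2 + 3·u/2 + 3/4)·e^(-2·u), the numerator is ≈ 0.012567 and the denominator is 3/4.
This evaluates to P = 0.01676.

P ≈ 0.0168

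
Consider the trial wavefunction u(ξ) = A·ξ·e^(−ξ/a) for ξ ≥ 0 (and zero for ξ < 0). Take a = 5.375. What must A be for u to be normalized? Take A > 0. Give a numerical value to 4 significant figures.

We need A² ∫|f|² dξ = 1, taking the integral from 0 to ∞.
The integral (without the A² prefactor) comes out to a^3/4.
So A² = (a^3/4)^(−1).
Plugging in a = 5.375 yields A = 0.16050.

A ≈ 0.1605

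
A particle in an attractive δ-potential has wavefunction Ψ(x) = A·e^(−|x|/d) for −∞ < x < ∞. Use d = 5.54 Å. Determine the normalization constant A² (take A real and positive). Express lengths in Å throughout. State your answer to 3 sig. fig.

A^2 ≈ 0.181 Å^(-1)

Normalization requires ∫|Ψ|² dx = 1, integrated from −∞ to ∞.
∫|Ψ|² dx = A²·(d).
Hence A² = 1/[d].
With d = 5.54: A² = 0.1805 and A = 0.4249.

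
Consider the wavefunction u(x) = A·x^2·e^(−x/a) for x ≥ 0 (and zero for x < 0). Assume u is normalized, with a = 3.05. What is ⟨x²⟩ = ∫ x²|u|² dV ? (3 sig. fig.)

⟨x^2⟩ ≈ 69.8

⟨x²⟩ = ∫ x^2 |u|² dx over the full domain.
The ratio of the moment integral to the normalization integral gives ⟨x²⟩ = 15·a^2/2.
With a = 3.05, ⟨x^2⟩ = 69.77.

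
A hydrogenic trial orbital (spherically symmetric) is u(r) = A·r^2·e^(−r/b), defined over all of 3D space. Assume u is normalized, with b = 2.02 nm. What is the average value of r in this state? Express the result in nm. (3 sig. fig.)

⟨r⟩ ≈ 7.07 nm

The expectation value is the |u|²-weighted average of r: ∫ r|u|² 4πr² dr.
Recall ∫₀^∞ r^m e^(−r/β) dr = m!·β^(m+1), since the A² factors cancel between numerator and denominator, ⟨r⟩ = 7·b/2.
Putting b = 2.02 gives 7.070.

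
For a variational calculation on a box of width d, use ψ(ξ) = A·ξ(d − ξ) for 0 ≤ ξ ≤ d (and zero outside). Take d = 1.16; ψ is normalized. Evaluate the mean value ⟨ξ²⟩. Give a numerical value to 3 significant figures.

By definition ⟨ξ²⟩ = ∫ ξ^2 |ψ(ξ)|² dξ.
Expanding the polynomial and integrating term by term, evaluating both integrals, ⟨ξ²⟩ = 2·d^2/7.
Putting d = 1.16 gives 0.3845.

⟨ξ^2⟩ ≈ 0.384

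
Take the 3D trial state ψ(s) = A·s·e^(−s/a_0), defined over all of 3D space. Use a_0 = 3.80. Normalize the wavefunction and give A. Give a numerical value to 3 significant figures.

A ≈ 0.0116

We need A² ∫|f|² 4πs² ds = 1, taking the integral from 0 to ∞.
The angular integral contributes 4π, leaving ∫₀^∞ s²|ψ|² ds.
With ∫₀^∞ s^4 e^(−αs) ds = 4!/α^5, the integral (without the A² prefactor) comes out to 3·π·a_0^5.
So A² = (3·π·a_0^5)^(−1).
With a_0 = 3.80: A² = 0.0001339 and A = 0.01157.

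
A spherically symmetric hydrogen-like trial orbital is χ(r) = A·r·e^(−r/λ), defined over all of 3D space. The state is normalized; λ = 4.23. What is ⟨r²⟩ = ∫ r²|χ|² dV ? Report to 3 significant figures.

The expectation value is the |χ|²-weighted average of r^2: ∫ r^2|χ|² 4πr² dr.
Recall ∫₀^∞ r^m e^(−r/β) dr = m!·β^(m+1), since the A² factors cancel between numerator and denominator, ⟨r²⟩ = 15·λ^2/2.
Putting λ = 4.23 gives 134.2.

⟨r^2⟩ ≈ 134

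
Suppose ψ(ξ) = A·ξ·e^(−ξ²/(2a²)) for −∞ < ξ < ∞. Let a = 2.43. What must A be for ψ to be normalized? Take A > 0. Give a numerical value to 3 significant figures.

A ≈ 0.280

The normalization condition is ∫|ψ|² dξ = 1 from −∞ to ∞.
Differentiating ∫e^(−αξ²) dξ = √(π/α) under α to get the higher moments, with ψ = A·ξ·e^(−ξ²/(2a²)), the integral evaluates to A²·[√(π)·a^3/2].
Setting this equal to 1 gives A² = 1/(√(π)·a^3/2).
Substituting a = 2.43 gives A² = 0.07864, so A = 0.2804.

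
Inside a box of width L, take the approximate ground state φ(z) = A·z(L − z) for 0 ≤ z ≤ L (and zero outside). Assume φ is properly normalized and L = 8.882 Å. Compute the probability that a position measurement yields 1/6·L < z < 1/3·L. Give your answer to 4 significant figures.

P ≈ 0.1744

|φ|² is the probability density, so P = ∫_{1/6·L}^{1/3·L} |φ|² dz.
Since A² = 1/(L^5/30), this is the region integral divided by the full normalization integral.
Let u = z/L; then A² and the length scale cancel, so P = ∫_{1/6}^{1/3} u^2·(1 - u)^2 du ÷ ∫_{0}^{1} u^2·(1 - u)^2 du.
An antiderivative of u^2·(1 - u)^2 is u^3·(6·u^2 - 15·u + 10)/30; evaluating from 1/6 to 1/3 gives ≈ 0.00581276, while the full integral is 1/30.
Taking the ratio, P = 113/648.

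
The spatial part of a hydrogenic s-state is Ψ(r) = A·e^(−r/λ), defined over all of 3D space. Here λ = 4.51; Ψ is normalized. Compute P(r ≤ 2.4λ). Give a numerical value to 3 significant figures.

P ≈ 0.857

Integrate the radial probability density 4πr²|Ψ|² over r ≤ 2.4λ.
Normalization gives A² = 1/(π·λ^3).
Substituting u = r/λ, A², 4π and the length scale all cancel in the ratio: P = ∫_{0}^{2.4} u^2·e^(-2·u) du / ∫_{0}^{∞} u^2·e^(-2·u) du.
An antiderivative of u^2·e^(-2·u) is -(2·u^2 + 2·u + 1)·e^(-2·u)/4; evaluating from 0 to 2.4 gives 1/4 - 433·e^(-24/5)/100, while the full integral is 1/4.
The region integral divided by the full integral gives P = 0.8575.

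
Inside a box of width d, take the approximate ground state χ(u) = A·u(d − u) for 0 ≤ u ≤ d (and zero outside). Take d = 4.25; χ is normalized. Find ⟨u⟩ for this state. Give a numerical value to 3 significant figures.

⟨u⟩ = ∫ u |χ|² du over the full domain.
Expanding the polynomial and integrating term by term, since the A² factors cancel between numerator and denominator, ⟨u⟩ = d/2.
With d = 4.25, ⟨u⟩ = 2.125.

⟨u⟩ ≈ 2.13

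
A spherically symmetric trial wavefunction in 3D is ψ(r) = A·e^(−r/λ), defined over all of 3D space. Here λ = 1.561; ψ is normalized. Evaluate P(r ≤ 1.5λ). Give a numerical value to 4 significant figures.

With dV = 4πr²dr, the probability is ∫|ψ|² dV over r ≤ 1.5λ.
Normalization gives A² = 1/(π·λ^3).
In terms of u = r/λ (A², 4π and the length scale all cancel between numerator and denominator), P = [∫_{0}^{1.5} u^2·e^(-2·u) du] / [∫_{0}^{∞} u^2·e^(-2·u) du].
An antiderivative of u^2·e^(-2·u) is -(2·u^2 + 2·u + 1)·e^(-2·u)/4; evaluating from 0 to 1.5 gives 1/4 - 17·e^(-3)/8, while the full integral is 1/4.
Taking the ratio yields P = 0.57681.

P ≈ 0.5768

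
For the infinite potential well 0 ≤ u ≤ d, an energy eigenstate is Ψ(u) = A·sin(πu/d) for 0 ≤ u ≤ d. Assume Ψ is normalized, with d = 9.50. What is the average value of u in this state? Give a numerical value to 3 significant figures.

⟨u⟩ ≈ 4.75

By definition ⟨u⟩ = ∫ u |Ψ(u)|² du.
With ∫₀^d sin²(nπu/d) du = d/2, the ratio of the moment integral to the normalization integral gives ⟨u⟩ = d/2.
Putting d = 9.50 gives 4.750.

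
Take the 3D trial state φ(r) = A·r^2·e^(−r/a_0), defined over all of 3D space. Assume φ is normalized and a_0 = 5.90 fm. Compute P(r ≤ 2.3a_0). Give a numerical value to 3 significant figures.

P ≈ 0.182

With dV = 4πr²dr, the probability is ∫|φ|² dV over r ≤ 2.3a_0.
Normalization gives A² = 1/(45·π·a_0^7/2).
Substituting u = r/a_0, A², 4π and the length scale all cancel in the ratio: P = ∫_{0}^{2.3} u^6·e^(-2·u) du / ∫_{0}^{∞} u^6·e^(-2·u) du.
An antiderivative of u^6·e^(-2·u) is -(4·u^6 + 12·u^5 + 30·u^4 + 60·u^3 + 90·u^2 + 90·u + 45)·e^(-2·u)/8; evaluating from 0 to 2.3 gives ≈ 1.0236, while the full integral is 45/8.
The region integral divided by the full integral gives P = 0.1820.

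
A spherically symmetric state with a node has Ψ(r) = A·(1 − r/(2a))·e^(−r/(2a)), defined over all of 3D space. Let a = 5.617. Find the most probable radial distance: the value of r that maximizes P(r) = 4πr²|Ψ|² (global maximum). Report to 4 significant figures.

r ≈ 29.41

Differentiate P(r) = 4πr²|Ψ|² with respect to r and set to zero.
This gives r = a·(√(5) + 3).
With a = 5.617, the most probable radial distance is 29.411.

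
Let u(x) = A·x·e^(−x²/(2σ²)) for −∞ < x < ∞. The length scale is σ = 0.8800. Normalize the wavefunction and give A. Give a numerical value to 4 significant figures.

A ≈ 1.287

Normalization requires ∫|u|² dx = 1, integrated from −∞ to ∞.
Differentiating ∫e^(−αx²) dx = √(π/α) under α to get the higher moments, ∫|u|² dx = A²·(√(π)·σ^3/2).
With σ = 0.8800: A² = 1.6558 and A = 1.2868.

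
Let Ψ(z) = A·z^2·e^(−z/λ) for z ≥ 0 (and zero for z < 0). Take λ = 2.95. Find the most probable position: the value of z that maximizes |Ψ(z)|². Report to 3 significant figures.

Differentiate |Ψ(z)|² with respect to z and set to zero.
Solving yields z = 2·λ.
With λ = 2.95, the most probable position is 5.900.

z ≈ 5.90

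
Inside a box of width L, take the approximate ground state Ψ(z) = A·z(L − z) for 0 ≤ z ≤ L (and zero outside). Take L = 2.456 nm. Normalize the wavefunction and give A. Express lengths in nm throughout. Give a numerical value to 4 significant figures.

Normalization requires ∫|Ψ|² dz = 1, integrated from 0 to L.
With Ψ = A·z(L − z), the integral evaluates to A²·[L^5/30].
So A² = (L^5/30)^(−1).
Plugging in L = 2.456 yields A = 0.57941.

A ≈ 0.5794 nm^(-5/2)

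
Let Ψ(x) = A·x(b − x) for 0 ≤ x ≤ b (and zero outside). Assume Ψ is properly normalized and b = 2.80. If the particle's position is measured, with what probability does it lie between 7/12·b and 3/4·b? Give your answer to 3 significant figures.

P = ∫_{7/12·b}^{3/4·b} |Ψ(x)|² dx.
With A² fixed by ∫|Ψ|² = 1, i.e. A² = (b^5/30)^(−1), substitute and integrate.
Substituting u = x/b, A² and the length scale cancel in the ratio: P = ∫_{7/12}^{3/4} u^2·(1 - u)^2 du / ∫_{0}^{1} u^2·(1 - u)^2 du.
An antiderivative of u^2·(1 - u)^2 is u^3·(6·u^2 - 15·u + 10)/30; evaluating from 7/12 to 3/4 gives ≈ 0.0081035, while the full integral is 1/30.
Taking the ratio, P = 0.2431.

P ≈ 0.243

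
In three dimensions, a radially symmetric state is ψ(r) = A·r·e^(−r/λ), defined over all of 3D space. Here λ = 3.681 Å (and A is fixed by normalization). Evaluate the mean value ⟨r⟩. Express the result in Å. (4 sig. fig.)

⟨r⟩ = ∫ r |ψ|² 4πr² dr over the full domain.
Using ∫₀^∞ rⁿ e^(−αr) dr = n!/αⁿ⁺¹, since the A² factors cancel between numerator and denominator, ⟨r⟩ = 5·λ/2.
With λ = 3.681, ⟨r⟩ = 9.2025.

⟨r⟩ ≈ 9.203 Å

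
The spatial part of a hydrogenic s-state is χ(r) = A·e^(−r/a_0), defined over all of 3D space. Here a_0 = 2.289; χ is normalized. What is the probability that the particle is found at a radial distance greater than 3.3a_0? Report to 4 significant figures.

Integrate the radial probability density 4πr²|χ|² over r > 3.3a_0.
A² is fixed by ∫₀^∞ 4πr²|χ|² dr = 1, i.e. A² = (π·a_0^3)^(−1).
In terms of u = r/a_0 (A², 4π and the length scale all cancel between numerator and denominator), P = [∫_{3.3}^{∞} u^2·e^(-2·u) du] / [∫_{0}^{∞} u^2·e^(-2·u) du].
An antiderivative of u^2·e^(-2·u) is -(2·u^2 + 2·u + 1)·e^(-2·u)/4; evaluating from 3.3 to ∞ gives 1469·e^(-33/5)/200, while the full integral is 1/4.
The region integral divided by the full integral gives P = 0.039968.

P ≈ 0.03997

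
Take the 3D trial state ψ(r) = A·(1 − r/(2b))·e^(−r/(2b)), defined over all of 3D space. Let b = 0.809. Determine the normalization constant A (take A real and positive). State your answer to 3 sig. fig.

A ≈ 0.274

The normalization condition is ∫|ψ|² 4πr² dr = 1 from 0 to ∞.
With ψ = A·(1 − r/(2b))·e^(−r/(2b)), the integral evaluates to A²·[8·π·b^3].
Setting this equal to 1 gives A² = 1/(8·π·b^3).
Substituting b = 0.809 gives A² = 0.07515, so A = 0.2741.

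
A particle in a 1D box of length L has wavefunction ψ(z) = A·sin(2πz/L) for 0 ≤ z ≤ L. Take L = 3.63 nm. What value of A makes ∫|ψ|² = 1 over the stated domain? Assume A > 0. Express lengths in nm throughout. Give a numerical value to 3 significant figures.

Require ∫ |ψ|² dz = 1 over the whole domain.
The integral (without the A² prefactor) comes out to L/2.
Setting this equal to 1 gives A² = 1/(L/2).
With L = 3.63: A² = 0.5510 and A = 0.7423.

A ≈ 0.742 nm^(-1/2)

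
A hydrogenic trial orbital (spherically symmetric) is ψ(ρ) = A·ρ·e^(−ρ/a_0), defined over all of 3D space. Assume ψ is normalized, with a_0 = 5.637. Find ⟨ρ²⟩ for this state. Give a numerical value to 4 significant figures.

⟨ρ^2⟩ ≈ 238.3

⟨ρ²⟩ = ∫ ρ^2 |ψ|² 4πρ² dρ over the full domain.
Using ∫₀^∞ ρⁿ e^(−αρ) dρ = n!/αⁿ⁺¹, the ratio of the moment integral to the normalization integral gives ⟨ρ²⟩ = 15·a_0^2/2.
Putting a_0 = 5.637 gives 238.32.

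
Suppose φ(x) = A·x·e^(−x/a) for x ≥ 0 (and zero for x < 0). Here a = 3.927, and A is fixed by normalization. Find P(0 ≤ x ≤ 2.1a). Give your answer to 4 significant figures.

P ≈ 0.7898

The probability is P = ∫ |φ|² dx over [0, 2.1a].
With A² fixed by ∫|φ|² = 1, i.e. A² = (a^3/4)^(−1), substitute and integrate.
Substituting u = x/a, A² and the length scale cancel in the ratio: P = ∫_{0}^{2.1} u^2·e^(-2·u) du / ∫_{0}^{∞} u^2·e^(-2·u) du.
An antiderivative of u^2·e^(-2·u) is -(2·u^2 + 2·u + 1)·e^(-2·u)/4; evaluating from 0 to 2.1 gives 1/4 - 701·e^(-21/5)/200, while the full integral is 1/4.
The result is P = 0.78976.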